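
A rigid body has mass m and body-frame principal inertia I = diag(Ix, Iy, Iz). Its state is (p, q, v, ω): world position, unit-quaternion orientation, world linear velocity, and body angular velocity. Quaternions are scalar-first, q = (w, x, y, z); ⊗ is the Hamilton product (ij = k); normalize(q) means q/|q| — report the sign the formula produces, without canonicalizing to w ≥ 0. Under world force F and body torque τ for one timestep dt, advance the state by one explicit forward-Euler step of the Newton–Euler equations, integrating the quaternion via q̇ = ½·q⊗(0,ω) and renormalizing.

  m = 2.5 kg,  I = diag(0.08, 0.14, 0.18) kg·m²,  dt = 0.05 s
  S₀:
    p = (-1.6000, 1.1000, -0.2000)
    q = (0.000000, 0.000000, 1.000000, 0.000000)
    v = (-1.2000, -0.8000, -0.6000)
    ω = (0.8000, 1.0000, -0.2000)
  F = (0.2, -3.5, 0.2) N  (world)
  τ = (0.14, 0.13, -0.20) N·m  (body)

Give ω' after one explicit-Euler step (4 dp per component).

ω' = (0.8925, 1.0407, -0.2689)

gyro term ω×Iω = (-0.0080, 0.0160, 0.0480)
(τ − ω×Iω)/I = (1.8500, 0.8143, -1.3778)
new body rate ω' = (0.8925, 1.0407, -0.2689)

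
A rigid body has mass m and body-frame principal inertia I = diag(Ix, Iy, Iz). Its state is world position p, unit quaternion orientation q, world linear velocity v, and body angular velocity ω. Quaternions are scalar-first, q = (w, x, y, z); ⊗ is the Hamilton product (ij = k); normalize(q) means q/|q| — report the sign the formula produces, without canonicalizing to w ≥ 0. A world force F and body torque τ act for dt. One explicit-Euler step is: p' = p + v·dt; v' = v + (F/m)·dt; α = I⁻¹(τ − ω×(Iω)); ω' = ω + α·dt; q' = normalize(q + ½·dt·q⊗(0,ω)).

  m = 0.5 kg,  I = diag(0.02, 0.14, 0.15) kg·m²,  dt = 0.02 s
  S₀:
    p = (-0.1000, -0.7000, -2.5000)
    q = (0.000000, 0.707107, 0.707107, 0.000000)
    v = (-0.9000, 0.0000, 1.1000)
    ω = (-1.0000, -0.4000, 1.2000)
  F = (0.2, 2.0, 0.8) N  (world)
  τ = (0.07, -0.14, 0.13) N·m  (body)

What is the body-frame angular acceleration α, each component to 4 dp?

α = (3.7400, -2.1143, 0.5467)

ω×(Iω) gyroscopic = (-0.0048, 0.1560, 0.0480)
(τ − ω×Iω)/I = (3.7400, -2.1143, 0.5467)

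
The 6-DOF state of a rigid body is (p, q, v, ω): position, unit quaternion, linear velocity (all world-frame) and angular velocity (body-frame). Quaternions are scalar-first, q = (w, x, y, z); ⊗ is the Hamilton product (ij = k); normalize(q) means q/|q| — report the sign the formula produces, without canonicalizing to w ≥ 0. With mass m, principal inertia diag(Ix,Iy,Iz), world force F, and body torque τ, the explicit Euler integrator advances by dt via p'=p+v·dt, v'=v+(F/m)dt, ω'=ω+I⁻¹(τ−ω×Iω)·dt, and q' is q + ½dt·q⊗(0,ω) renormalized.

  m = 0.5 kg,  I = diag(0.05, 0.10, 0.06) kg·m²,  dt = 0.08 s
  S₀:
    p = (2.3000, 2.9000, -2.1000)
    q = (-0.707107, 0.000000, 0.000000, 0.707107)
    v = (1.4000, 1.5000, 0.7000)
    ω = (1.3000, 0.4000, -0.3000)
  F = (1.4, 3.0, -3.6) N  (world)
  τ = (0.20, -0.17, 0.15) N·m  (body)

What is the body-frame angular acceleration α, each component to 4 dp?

gyro term ω×Iω = (0.0048, 0.0039, 0.0260)
(τ − ω×Iω)/I = (3.9040, -1.7390, 2.0667)

α = (3.9040, -1.7390, 2.0667)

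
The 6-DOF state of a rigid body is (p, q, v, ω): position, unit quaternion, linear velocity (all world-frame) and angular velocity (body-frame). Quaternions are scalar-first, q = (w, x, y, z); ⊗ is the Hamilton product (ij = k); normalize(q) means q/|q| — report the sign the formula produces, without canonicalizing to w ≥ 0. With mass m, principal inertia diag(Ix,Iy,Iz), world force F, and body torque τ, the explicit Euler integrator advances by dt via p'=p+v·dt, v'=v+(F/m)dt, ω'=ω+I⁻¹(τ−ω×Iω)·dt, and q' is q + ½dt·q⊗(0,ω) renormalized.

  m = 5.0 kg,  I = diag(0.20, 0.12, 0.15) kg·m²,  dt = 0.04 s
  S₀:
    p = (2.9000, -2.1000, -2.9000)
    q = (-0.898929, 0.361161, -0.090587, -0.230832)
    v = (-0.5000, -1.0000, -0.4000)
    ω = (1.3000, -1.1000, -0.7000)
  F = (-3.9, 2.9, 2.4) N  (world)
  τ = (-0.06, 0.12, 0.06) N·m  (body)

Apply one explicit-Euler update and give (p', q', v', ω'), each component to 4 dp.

p' = (2.8800, -2.1400, -2.9160)
q' = (-0.9129, 0.3338, -0.0717, -0.2237)
v' = (-0.5312, -0.9768, -0.3808)
ω' = (1.2834, -1.0448, -0.7145)

angular accel α = (-0.4155, 1.3792, -0.3627)
ω' = ω + α·dt = (1.2834, -1.0448, -0.7145)
q⊗(0,ω) = (-0.7307374, -1.3591120, 0.9415530, 0.3497363)
q' = normalize(q + ½dt·q⊗(0,ω)) = (-0.9129, 0.3338, -0.0717, -0.2237)
a = (-0.7800, 0.5800, 0.4800)
p + v·dt = (2.8800, -2.1400, -2.9160)
v + (F/m)dt = (-0.5312, -0.9768, -0.3808)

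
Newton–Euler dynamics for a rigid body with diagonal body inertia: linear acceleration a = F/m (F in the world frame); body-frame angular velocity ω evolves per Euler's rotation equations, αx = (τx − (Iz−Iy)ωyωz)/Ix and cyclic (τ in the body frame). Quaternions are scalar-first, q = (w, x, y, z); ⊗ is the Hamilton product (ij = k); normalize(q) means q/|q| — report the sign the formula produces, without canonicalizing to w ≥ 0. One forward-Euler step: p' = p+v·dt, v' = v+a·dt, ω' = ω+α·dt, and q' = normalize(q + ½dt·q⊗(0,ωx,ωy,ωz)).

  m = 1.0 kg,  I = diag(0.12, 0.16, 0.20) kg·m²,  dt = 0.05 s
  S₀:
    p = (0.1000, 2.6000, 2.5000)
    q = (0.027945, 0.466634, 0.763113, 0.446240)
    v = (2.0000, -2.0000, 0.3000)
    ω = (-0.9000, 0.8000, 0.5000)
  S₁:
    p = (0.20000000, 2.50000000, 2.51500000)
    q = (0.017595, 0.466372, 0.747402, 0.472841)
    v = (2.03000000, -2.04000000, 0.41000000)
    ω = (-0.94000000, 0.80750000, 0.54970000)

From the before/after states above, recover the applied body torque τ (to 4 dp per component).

τ = (-0.0800, 0.0600, 0.1700)

rate change Δω = (-0.04000000, 0.00750000, 0.04970000)
precession coupling = (0.0160, 0.0360, -0.0288)
τ = I·(Δω/dt) + ω₀×(Iω₀) = (-0.0800, 0.0600, 0.1700)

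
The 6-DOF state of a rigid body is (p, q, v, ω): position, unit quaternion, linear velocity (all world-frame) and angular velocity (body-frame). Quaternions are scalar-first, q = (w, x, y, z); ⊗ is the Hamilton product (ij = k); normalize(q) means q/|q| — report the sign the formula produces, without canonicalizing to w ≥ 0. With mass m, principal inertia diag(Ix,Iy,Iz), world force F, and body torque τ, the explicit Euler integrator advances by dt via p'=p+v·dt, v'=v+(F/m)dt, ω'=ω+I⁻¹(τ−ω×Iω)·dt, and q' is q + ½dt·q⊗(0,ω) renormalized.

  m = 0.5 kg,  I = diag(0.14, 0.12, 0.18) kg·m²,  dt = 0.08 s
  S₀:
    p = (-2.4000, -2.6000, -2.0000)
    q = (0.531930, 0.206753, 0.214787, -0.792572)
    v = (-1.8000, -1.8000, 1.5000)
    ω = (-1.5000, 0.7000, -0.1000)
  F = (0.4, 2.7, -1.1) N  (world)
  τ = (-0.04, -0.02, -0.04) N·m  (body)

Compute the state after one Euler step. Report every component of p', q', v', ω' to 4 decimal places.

p' = (-2.5440, -2.7440, -1.8800)
q' = (0.5340, 0.1957, 0.2775, -0.7743)
v' = (-1.7360, -1.3680, 1.3240)
ω' = (-1.5205, 0.6907, -0.1271)

p' = p + v·dt = (-2.5440, -2.7440, -1.8800)
v' = v + a·dt = (-1.7360, -1.3680, 1.3240)
α = I⁻¹(τ − ω×Iω) = (-0.2557, -0.1167, -0.3389)
ω + α·dt = (-1.5205, 0.6907, -0.1271)
q⊗(0,ω) = (0.0805214, -0.2645733, 1.5818843, 0.4137146)
q + ½dt·q⊗(0,ω), renormalized = (0.5340, 0.1957, 0.2775, -0.7743)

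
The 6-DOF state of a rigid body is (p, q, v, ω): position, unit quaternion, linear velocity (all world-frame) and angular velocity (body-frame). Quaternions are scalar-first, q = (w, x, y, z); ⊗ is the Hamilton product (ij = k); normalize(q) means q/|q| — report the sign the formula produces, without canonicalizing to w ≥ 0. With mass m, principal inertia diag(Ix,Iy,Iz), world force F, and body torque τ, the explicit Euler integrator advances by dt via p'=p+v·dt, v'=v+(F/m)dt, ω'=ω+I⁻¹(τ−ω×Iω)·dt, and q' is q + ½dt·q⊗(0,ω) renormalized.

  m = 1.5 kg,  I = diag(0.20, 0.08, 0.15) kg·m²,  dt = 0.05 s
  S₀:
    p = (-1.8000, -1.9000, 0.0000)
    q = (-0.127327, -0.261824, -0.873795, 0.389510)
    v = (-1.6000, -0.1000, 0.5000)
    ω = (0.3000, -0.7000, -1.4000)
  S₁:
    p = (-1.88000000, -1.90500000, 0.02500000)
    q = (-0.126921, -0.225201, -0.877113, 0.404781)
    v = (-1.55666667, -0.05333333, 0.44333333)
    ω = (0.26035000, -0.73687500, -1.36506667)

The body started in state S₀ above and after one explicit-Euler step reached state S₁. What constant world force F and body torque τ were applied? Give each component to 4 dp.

F = (1.3000, 1.4000, -1.7000)
τ = (-0.0900, -0.0800, 0.1300)

Δv = v₁−v₀ = (0.04333333, 0.04666667, -0.05666667)
m·(v₁−v₀)/dt = (1.3000, 1.4000, -1.7000)
rate change Δω = (-0.03965000, -0.03687500, 0.03493333)
gyro term ω₀×Iω₀ = (0.0686, -0.0210, 0.0252)
applied torque τ = (-0.0900, -0.0800, 0.1300)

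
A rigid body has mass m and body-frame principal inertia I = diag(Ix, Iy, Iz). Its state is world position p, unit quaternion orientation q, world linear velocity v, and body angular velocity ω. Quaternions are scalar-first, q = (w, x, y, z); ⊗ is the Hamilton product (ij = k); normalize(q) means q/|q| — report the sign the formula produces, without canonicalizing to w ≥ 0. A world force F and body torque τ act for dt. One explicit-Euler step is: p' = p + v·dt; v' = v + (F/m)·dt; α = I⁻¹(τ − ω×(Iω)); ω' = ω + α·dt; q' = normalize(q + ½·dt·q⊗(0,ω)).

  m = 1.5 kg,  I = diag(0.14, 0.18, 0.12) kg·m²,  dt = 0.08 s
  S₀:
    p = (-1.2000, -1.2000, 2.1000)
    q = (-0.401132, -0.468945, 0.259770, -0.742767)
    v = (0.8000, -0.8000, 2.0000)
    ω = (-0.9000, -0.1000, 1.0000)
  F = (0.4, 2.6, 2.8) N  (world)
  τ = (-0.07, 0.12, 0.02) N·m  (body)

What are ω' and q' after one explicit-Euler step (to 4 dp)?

ω' = (-0.9434, -0.0387, 1.0109)
q' = (-0.3867, -0.4464, 0.3064, -0.7465)

(τ − ω×Iω)/I = (-0.5429, 0.7667, 0.1367)
ω + α·dt = (-0.9434, -0.0387, 1.0109)
q⊗(0,ω) = (0.3466935, 0.5465121, 1.1775485, -0.1204445)
q + ½dt·q⊗(0,ω), renormalized = (-0.3867, -0.4464, 0.3064, -0.7465)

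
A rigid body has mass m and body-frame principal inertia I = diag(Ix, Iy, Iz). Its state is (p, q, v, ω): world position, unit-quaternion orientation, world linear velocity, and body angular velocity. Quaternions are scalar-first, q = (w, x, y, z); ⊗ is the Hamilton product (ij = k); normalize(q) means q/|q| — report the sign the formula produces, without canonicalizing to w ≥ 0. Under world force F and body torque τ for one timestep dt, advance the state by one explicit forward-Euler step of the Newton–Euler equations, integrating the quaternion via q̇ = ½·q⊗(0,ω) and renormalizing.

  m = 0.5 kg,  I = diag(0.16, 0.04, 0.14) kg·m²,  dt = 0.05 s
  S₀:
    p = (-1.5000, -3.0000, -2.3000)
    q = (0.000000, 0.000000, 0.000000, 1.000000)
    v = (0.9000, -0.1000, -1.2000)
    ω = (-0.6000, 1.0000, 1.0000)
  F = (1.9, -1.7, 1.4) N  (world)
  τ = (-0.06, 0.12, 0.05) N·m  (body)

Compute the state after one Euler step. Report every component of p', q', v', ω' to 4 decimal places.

a = (3.8000, -3.4000, 2.8000)
p' = p + v·dt = (-1.4550, -3.0050, -2.3600)
new velocity v' = (1.0900, -0.2700, -1.0600)
(τ − ω×Iω)/I = (-1.0000, 3.3000, -0.1571)
new body rate ω' = (-0.6500, 1.1650, 0.9921)
q⊗(0,ω) = (-1.0000000, -1.0000000, -0.6000000, 0.0000000)
q' = normalize(q + ½dt·q⊗(0,ω)) = (-0.0250, -0.0250, -0.0150, 0.9993)

p' = (-1.4550, -3.0050, -2.3600)
q' = (-0.0250, -0.0250, -0.0150, 0.9993)
v' = (1.0900, -0.2700, -1.0600)
ω' = (-0.6500, 1.1650, 0.9921)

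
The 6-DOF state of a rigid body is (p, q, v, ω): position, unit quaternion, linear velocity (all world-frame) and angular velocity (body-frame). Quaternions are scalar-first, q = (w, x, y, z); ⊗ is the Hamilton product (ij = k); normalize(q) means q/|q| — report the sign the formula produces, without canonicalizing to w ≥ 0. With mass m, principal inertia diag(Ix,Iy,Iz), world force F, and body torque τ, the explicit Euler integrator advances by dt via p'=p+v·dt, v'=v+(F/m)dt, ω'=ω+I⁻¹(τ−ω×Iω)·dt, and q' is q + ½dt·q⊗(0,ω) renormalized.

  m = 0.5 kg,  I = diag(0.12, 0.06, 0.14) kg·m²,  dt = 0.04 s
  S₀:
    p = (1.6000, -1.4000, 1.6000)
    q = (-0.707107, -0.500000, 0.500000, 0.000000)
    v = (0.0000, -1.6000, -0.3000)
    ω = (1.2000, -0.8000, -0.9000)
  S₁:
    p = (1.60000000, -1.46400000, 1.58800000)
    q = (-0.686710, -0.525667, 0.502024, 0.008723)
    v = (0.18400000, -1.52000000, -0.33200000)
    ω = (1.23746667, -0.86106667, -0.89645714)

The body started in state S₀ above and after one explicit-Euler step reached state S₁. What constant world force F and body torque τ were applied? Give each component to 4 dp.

F = (2.3000, 1.0000, -0.4000)
τ = (0.1700, -0.0700, 0.0700)

velocity change Δv = (0.18400000, 0.08000000, -0.03200000)
applied force F = (2.3000, 1.0000, -0.4000)
ω₁ − ω₀ = (0.03746667, -0.06106667, 0.00354286)
precession coupling = (0.0576, 0.0216, 0.0576)
applied torque τ = (0.1700, -0.0700, 0.0700)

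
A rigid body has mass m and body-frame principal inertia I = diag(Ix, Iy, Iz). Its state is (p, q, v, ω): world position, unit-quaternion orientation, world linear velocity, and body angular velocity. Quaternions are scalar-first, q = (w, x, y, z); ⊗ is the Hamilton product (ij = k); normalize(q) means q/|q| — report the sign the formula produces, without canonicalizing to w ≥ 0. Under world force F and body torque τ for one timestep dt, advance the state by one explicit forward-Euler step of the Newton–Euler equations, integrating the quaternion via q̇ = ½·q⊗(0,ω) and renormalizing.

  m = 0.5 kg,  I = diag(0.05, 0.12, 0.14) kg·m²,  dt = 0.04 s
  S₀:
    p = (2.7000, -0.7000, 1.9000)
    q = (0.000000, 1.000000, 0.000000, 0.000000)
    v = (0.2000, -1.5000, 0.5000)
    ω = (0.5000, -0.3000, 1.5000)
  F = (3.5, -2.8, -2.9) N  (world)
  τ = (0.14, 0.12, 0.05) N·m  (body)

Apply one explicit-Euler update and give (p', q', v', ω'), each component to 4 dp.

precession coupling ω×(Iω) = (-0.0090, -0.0675, -0.0105)
α = I⁻¹(τ − ω×Iω) = (2.9800, 1.5625, 0.4321)
ω + α·dt = (0.6192, -0.2375, 1.5173)
Hamilton product q⊗(0,ω) = (-0.5000000, 0.0000000, -1.5000000, -0.3000000)
q' = normalize(q + ½dt·q⊗(0,ω)) = (-0.0100, 0.9995, -0.0300, -0.0060)
p + v·dt = (2.7080, -0.7600, 1.9200)
v + (F/m)dt = (0.4800, -1.7240, 0.2680)

p' = (2.7080, -0.7600, 1.9200)
q' = (-0.0100, 0.9995, -0.0300, -0.0060)
v' = (0.4800, -1.7240, 0.2680)
ω' = (0.6192, -0.2375, 1.5173)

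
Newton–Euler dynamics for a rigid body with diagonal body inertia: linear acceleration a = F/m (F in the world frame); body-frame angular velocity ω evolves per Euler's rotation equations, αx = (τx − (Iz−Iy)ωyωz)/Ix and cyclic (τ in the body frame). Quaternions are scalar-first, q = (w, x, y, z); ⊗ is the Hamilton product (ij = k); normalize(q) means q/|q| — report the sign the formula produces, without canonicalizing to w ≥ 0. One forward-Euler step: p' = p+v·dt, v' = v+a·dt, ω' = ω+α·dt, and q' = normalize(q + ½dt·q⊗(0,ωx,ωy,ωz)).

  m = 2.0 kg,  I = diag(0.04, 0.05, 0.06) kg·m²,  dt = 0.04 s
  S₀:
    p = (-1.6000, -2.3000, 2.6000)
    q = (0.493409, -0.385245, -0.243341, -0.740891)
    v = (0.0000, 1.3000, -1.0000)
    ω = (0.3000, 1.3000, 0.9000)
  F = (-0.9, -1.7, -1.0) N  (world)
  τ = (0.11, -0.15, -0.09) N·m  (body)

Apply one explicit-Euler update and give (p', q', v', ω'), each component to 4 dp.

α = I⁻¹(τ − ω×Iω) = (2.4575, -2.8920, -1.5650)
new body rate ω' = (0.3983, 1.1843, 0.8374)
2q̇ = q⊗(0,ω) = (1.0987187, 0.8921741, 0.7658849, 0.0162519)
q + ½dt·q⊗(0,ω), renormalized = (0.5151, -0.3672, -0.2279, -0.7402)
p' = p + v·dt = (-1.6000, -2.2480, 2.5600)
new velocity v' = (-0.0180, 1.2660, -1.0200)

p' = (-1.6000, -2.2480, 2.5600)
q' = (0.5151, -0.3672, -0.2279, -0.7402)
v' = (-0.0180, 1.2660, -1.0200)
ω' = (0.3983, 1.1843, 0.8374)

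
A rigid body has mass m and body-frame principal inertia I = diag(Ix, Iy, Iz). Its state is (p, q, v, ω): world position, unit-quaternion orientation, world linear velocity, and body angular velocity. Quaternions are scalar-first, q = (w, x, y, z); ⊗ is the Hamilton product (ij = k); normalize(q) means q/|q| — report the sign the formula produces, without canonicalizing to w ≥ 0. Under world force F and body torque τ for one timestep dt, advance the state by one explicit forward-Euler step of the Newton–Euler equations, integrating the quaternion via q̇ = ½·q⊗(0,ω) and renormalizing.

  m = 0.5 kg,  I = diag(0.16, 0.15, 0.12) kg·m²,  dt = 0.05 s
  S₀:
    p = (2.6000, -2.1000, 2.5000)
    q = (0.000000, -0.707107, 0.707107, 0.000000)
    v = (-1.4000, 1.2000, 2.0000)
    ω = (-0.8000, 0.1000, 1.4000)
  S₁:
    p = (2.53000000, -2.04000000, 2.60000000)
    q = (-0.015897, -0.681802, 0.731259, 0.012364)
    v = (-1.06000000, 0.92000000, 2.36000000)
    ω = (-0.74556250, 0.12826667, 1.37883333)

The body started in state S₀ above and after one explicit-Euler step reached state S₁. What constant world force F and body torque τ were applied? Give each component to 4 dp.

velocity change Δv = (0.34000000, -0.28000000, 0.36000000)
F = m·Δv/dt = (3.4000, -2.8000, 3.6000)
Δω = ω₁−ω₀ = (0.05443750, 0.02826667, -0.02116667)
applied torque τ = (0.1700, 0.0400, -0.0500)

F = (3.4000, -2.8000, 3.6000)
τ = (0.1700, 0.0400, -0.0500)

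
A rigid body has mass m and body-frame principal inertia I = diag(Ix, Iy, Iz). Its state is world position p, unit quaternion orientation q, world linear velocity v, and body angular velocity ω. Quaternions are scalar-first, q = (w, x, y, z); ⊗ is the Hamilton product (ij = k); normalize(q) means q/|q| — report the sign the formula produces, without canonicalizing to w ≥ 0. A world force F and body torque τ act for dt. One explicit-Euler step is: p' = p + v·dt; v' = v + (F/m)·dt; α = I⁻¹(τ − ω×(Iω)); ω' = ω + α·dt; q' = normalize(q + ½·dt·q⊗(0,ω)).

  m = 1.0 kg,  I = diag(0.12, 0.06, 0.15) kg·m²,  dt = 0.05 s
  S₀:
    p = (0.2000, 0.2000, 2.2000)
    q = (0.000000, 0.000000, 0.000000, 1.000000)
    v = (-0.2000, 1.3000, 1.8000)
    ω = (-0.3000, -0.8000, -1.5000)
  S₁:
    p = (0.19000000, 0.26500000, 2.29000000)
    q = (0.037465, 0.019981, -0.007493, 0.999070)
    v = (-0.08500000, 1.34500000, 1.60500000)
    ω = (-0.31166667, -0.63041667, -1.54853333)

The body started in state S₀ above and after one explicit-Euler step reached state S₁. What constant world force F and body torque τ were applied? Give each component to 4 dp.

F = (2.3000, 0.9000, -3.9000)
τ = (0.0800, 0.1900, -0.1600)

ω₁ − ω₀ = (-0.01166667, 0.16958333, -0.04853333)
I·α + gyro = (0.0800, 0.1900, -0.1600)
v₁ − v₀ = (0.11500000, 0.04500000, -0.19500000)
applied force F = (2.3000, 0.9000, -3.9000)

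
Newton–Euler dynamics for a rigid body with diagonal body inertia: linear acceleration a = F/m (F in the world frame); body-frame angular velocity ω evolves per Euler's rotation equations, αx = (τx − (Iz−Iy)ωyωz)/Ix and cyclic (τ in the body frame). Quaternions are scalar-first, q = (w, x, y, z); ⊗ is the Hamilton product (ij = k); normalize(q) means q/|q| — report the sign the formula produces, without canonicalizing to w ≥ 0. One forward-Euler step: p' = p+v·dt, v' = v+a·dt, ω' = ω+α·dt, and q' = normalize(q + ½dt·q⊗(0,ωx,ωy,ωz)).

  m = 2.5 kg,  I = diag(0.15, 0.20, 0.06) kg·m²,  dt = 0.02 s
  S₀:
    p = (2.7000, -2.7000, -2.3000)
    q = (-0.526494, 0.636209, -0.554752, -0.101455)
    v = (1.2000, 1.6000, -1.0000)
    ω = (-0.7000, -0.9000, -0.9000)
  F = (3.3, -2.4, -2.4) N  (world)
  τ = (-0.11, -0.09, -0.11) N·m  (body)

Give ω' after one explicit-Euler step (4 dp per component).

ω' = (-0.6995, -0.9147, -0.9472)

precession coupling ω×(Iω) = (-0.1134, 0.0567, 0.0315)
angular accel α = (0.0227, -0.7335, -2.3583)
ω' = ω + α·dt = (-0.6995, -0.9147, -0.9472)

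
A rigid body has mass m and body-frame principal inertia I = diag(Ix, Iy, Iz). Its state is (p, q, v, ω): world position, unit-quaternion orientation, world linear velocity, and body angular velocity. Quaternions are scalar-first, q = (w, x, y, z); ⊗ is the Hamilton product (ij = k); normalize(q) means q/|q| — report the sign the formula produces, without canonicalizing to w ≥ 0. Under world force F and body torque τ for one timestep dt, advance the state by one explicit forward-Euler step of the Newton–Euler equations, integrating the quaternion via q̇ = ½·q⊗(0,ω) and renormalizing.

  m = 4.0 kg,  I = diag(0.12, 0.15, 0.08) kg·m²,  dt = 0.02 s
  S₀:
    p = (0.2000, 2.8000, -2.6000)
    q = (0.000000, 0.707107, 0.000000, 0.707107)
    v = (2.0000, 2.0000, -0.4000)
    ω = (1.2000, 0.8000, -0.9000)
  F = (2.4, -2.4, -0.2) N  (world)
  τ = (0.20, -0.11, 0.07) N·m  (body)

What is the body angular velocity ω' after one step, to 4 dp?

ω' = (1.2249, 0.7911, -0.8897)

ω×(Iω) gyroscopic = (0.0504, -0.0432, 0.0288)
α = I⁻¹(τ − ω×Iω) = (1.2467, -0.4453, 0.5150)
new body rate ω' = (1.2249, 0.7911, -0.8897)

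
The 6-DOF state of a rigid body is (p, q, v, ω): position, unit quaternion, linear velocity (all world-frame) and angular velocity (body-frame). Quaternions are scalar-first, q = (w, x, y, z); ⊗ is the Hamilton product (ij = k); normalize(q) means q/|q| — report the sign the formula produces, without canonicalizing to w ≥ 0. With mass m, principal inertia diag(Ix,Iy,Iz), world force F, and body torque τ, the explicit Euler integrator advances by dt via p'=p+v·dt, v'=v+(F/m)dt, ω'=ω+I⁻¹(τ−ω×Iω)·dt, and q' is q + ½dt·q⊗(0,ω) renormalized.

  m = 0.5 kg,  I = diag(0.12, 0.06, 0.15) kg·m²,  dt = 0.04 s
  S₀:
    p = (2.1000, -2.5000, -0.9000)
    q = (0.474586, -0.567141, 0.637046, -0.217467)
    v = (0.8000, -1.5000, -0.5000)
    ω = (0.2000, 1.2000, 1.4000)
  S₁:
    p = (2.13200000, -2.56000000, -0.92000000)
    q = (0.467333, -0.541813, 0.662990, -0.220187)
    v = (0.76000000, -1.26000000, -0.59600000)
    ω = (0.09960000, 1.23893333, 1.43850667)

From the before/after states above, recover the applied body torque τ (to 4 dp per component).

τ = (-0.1500, 0.0500, 0.1300)

Δω = ω₁−ω₀ = (-0.10040000, 0.03893333, 0.03850667)
I·α + gyro = (-0.1500, 0.0500, 0.1300)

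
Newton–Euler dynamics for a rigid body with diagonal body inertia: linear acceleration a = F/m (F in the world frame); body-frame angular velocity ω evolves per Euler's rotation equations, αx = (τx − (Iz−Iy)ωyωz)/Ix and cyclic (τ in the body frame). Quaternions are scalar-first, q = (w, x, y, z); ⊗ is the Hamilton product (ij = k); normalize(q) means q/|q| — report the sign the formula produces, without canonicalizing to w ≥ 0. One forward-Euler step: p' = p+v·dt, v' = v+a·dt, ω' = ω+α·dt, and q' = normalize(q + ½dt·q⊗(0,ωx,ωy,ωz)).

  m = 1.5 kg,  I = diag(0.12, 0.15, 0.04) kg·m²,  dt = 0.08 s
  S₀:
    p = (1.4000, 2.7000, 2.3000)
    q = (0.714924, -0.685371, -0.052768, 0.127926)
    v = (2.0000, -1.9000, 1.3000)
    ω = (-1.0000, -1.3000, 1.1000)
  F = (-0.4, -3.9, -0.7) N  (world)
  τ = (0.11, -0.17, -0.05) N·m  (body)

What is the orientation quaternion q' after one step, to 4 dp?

q' = (0.6770, -0.7074, -0.0647, 0.1923)

2q̇ = q⊗(0,ω) = (-0.8946880, -0.6066650, -0.3034191, 1.6246307)
updated quaternion q' = (0.6770, -0.7074, -0.0647, 0.1923)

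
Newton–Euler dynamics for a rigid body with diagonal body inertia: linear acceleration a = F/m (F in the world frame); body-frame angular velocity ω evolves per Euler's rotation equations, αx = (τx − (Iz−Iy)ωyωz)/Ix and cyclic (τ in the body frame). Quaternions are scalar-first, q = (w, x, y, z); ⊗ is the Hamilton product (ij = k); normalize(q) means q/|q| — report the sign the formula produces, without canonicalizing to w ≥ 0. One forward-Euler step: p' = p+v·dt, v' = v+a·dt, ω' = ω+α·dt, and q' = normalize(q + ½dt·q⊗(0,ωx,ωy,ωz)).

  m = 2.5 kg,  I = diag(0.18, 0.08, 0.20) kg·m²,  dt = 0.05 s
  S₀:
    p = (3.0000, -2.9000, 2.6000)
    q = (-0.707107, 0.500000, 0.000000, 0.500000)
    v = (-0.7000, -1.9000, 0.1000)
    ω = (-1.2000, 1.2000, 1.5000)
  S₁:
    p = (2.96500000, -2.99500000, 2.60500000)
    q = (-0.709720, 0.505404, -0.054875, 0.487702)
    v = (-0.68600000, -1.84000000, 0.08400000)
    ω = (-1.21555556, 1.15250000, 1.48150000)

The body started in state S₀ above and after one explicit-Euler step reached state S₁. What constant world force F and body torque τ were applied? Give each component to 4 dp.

Δv = v₁−v₀ = (0.01400000, 0.06000000, -0.01600000)
F = m·Δv/dt = (0.7000, 3.0000, -0.8000)
Δω = ω₁−ω₀ = (-0.01555556, -0.04750000, -0.01850000)
precession coupling = (0.2160, 0.0360, 0.1440)
I·α + gyro = (0.1600, -0.0400, 0.0700)

F = (0.7000, 3.0000, -0.8000)
τ = (0.1600, -0.0400, 0.0700)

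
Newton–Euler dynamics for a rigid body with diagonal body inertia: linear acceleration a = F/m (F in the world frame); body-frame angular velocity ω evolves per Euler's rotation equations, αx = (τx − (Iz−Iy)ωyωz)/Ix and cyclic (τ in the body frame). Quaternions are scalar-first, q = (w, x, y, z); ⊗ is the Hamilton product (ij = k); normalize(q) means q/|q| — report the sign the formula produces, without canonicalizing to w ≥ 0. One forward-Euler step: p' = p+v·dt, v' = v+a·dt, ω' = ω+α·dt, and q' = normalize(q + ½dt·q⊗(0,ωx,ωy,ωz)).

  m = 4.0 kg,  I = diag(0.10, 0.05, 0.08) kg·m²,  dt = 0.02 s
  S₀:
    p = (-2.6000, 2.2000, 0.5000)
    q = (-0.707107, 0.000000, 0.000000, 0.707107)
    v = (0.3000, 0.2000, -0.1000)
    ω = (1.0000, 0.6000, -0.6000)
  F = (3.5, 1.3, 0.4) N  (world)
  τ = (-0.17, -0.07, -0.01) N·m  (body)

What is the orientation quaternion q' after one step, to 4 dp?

2q̇ = q⊗(0,ω) = (0.4242642, -1.1313712, 0.2828428, 0.4242642)
updated quaternion q' = (-0.7028, -0.0113, 0.0028, 0.7113)

q' = (-0.7028, -0.0113, 0.0028, 0.7113)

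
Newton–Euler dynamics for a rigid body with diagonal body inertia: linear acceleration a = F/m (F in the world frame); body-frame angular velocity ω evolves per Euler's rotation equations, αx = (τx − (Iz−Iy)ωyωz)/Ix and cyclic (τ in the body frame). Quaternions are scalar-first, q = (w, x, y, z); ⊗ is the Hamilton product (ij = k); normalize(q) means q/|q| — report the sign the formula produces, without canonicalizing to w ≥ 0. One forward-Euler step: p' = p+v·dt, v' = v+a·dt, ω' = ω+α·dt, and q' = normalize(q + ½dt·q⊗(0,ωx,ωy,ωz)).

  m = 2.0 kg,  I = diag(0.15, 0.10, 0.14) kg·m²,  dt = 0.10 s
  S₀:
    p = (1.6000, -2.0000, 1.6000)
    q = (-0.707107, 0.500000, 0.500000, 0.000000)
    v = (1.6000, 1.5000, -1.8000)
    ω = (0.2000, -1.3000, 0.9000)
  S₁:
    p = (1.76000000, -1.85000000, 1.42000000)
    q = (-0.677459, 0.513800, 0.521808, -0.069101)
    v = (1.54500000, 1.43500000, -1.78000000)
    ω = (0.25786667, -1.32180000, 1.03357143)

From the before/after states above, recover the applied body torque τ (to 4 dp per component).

Δω = ω₁−ω₀ = (0.05786667, -0.02180000, 0.13357143)
gyro term ω₀×Iω₀ = (-0.0468, 0.0018, 0.0130)
τ = I·(Δω/dt) + ω₀×(Iω₀) = (0.0400, -0.0200, 0.2000)

τ = (0.0400, -0.0200, 0.2000)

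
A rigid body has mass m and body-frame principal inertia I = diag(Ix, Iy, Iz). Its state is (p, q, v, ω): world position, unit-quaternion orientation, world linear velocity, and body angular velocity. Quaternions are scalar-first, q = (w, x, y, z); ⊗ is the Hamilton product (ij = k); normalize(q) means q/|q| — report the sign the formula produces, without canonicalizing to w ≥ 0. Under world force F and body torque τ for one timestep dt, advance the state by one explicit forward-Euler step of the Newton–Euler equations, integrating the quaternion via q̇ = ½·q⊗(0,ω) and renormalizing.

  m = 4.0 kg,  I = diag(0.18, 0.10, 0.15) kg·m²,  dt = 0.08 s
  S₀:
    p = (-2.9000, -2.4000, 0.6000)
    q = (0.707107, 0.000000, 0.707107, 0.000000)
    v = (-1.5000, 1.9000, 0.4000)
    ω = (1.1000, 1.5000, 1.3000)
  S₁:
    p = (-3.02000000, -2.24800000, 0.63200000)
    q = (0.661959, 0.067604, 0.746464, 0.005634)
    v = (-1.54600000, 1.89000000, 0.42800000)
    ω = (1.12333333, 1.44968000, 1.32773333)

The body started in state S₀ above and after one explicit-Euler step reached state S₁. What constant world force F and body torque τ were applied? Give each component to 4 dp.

F = (-2.3000, -0.5000, 1.4000)
τ = (0.1500, -0.0200, -0.0800)

rate change Δω = (0.02333333, -0.05032000, 0.02773333)
applied torque τ = (0.1500, -0.0200, -0.0800)
Δv = v₁−v₀ = (-0.04600000, -0.01000000, 0.02800000)
m·(v₁−v₀)/dt = (-2.3000, -0.5000, 1.4000)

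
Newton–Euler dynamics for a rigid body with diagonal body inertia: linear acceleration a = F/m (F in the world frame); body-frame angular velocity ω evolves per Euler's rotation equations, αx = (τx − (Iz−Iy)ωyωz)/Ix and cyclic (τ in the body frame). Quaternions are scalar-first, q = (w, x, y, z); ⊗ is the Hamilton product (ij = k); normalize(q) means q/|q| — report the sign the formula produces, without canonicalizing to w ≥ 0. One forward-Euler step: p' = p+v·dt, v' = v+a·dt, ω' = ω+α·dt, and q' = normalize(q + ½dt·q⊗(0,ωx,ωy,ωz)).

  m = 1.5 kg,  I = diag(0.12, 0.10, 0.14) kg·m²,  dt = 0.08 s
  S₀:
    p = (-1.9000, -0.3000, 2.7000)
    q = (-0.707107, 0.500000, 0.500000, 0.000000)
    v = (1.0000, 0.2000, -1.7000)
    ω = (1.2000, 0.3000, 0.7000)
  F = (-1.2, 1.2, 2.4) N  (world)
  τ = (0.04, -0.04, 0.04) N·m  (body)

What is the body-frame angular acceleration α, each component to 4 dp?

gyro term ω×Iω = (0.0084, -0.0168, -0.0072)
angular accel α = (0.2633, -0.2320, 0.3371)

α = (0.2633, -0.2320, 0.3371)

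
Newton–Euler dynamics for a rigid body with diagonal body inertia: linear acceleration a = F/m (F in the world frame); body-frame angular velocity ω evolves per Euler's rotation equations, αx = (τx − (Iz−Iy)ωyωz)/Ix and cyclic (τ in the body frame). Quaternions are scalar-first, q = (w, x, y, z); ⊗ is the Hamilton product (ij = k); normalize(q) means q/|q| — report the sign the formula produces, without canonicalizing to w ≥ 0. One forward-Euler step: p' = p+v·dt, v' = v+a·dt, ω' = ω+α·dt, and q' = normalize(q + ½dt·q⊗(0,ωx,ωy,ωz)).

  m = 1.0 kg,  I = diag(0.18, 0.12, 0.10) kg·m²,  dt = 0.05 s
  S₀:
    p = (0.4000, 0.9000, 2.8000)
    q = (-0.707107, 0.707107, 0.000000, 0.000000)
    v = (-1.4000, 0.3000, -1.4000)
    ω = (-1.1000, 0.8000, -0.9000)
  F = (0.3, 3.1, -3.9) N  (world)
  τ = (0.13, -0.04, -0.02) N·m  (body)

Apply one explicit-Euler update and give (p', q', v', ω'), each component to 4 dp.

p + v·dt = (0.3300, 0.9150, 2.7300)
new velocity v' = (-1.3850, 0.4550, -1.5950)
gyro term ω×Iω = (0.0144, 0.0792, 0.0528)
α = I⁻¹(τ − ω×Iω) = (0.6422, -0.9933, -0.7280)
ω + α·dt = (-1.0679, 0.7503, -0.9364)
2q̇ = q⊗(0,ω) = (0.7778177, 0.7778177, 0.0707107, 1.2020819)
q' = normalize(q + ½dt·q⊗(0,ω)) = (-0.6871, 0.7259, 0.0018, 0.0300)

p' = (0.3300, 0.9150, 2.7300)
q' = (-0.6871, 0.7259, 0.0018, 0.0300)
v' = (-1.3850, 0.4550, -1.5950)
ω' = (-1.0679, 0.7503, -0.9364)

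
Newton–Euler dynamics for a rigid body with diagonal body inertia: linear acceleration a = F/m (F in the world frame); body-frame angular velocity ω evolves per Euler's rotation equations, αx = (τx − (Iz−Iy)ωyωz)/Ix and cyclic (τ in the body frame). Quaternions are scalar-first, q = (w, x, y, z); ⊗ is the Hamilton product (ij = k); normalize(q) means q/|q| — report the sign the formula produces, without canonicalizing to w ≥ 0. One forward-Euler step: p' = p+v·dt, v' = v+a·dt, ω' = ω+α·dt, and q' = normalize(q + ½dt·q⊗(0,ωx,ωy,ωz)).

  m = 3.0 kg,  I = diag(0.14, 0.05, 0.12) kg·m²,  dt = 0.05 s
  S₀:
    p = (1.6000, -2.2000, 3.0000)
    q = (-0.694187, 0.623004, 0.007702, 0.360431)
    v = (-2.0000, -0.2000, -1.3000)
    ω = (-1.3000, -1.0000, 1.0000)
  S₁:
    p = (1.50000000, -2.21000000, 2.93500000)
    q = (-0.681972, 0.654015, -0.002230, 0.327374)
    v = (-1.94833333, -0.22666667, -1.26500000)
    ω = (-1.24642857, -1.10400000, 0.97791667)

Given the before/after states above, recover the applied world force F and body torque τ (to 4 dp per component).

Δv = v₁−v₀ = (0.05166667, -0.02666667, 0.03500000)
F = m·Δv/dt = (3.1000, -1.6000, 2.1000)
ω₁ − ω₀ = (0.05357143, -0.10400000, -0.02208333)
ω₀×(Iω₀) = (-0.0700, -0.0260, -0.1170)
I·α + gyro = (0.0800, -0.1300, -0.1700)

F = (3.1000, -1.6000, 2.1000)
τ = (0.0800, -0.1300, -0.1700)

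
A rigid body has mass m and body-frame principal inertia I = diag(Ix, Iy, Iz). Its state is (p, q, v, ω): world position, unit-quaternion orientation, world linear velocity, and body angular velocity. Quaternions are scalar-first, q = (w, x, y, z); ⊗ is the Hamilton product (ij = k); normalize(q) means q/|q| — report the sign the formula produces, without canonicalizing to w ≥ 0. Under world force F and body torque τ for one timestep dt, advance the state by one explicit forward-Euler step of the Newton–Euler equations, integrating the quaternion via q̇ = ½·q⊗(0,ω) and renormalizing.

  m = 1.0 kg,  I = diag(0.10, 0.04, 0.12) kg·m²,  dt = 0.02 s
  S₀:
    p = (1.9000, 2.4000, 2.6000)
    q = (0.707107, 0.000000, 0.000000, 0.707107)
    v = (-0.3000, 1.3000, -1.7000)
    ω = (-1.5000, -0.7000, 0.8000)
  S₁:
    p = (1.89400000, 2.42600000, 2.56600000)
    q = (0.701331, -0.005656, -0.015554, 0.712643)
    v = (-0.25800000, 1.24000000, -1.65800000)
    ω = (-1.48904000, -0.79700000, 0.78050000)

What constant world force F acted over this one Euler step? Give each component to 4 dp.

F = (2.1000, -3.0000, 2.1000)

velocity change Δv = (0.04200000, -0.06000000, 0.04200000)
m·(v₁−v₀)/dt = (2.1000, -3.0000, 2.1000)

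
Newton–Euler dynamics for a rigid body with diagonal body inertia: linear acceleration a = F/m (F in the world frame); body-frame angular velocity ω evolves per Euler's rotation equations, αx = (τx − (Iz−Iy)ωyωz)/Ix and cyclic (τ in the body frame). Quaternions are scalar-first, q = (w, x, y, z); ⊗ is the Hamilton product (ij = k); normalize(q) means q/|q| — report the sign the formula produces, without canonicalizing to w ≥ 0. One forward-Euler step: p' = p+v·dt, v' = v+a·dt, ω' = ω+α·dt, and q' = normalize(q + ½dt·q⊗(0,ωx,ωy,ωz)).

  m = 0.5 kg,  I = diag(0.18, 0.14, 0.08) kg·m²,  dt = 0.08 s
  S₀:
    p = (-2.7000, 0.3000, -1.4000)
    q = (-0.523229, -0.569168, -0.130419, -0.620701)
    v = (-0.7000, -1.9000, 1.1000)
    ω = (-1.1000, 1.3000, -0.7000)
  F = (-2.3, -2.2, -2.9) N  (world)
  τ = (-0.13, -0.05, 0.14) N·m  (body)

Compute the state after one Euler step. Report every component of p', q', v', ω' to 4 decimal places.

(τ − ω×Iω)/I = (-1.0256, -0.9071, 1.0350)
new body rate ω' = (-1.1820, 1.2274, -0.6172)
Hamilton product q⊗(0,ω) = (-0.8910308, 1.4737565, -0.3958442, -0.5171190)
q' = normalize(q + ½dt·q⊗(0,ω)) = (-0.5574, -0.5088, -0.1459, -0.6397)
a = F/m = (-4.6000, -4.4000, -5.8000)
p + v·dt = (-2.7560, 0.1480, -1.3120)
v' = v + a·dt = (-1.0680, -2.2520, 0.6360)

p' = (-2.7560, 0.1480, -1.3120)
q' = (-0.5574, -0.5088, -0.1459, -0.6397)
v' = (-1.0680, -2.2520, 0.6360)
ω' = (-1.1820, 1.2274, -0.6172)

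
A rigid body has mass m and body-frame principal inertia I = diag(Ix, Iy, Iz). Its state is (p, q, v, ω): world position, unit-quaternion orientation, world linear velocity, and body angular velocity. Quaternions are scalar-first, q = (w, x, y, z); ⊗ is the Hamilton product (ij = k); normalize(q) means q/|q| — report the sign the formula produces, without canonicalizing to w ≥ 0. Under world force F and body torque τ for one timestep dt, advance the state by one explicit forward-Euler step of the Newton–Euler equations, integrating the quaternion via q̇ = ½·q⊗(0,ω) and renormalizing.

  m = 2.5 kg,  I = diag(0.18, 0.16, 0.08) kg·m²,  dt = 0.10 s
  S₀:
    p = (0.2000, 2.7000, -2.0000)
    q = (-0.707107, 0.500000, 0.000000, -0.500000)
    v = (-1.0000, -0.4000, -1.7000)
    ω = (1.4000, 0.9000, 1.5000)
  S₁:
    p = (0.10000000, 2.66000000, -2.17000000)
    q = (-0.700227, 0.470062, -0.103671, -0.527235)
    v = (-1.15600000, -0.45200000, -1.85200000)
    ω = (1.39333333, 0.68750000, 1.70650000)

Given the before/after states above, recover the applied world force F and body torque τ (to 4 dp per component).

Δω = ω₁−ω₀ = (-0.00666667, -0.21250000, 0.20650000)
precession coupling = (-0.1080, 0.2100, -0.0252)
applied torque τ = (-0.1200, -0.1300, 0.1400)
velocity change Δv = (-0.15600000, -0.05200000, -0.15200000)
F = m·Δv/dt = (-3.9000, -1.3000, -3.8000)

F = (-3.9000, -1.3000, -3.8000)
τ = (-0.1200, -0.1300, 0.1400)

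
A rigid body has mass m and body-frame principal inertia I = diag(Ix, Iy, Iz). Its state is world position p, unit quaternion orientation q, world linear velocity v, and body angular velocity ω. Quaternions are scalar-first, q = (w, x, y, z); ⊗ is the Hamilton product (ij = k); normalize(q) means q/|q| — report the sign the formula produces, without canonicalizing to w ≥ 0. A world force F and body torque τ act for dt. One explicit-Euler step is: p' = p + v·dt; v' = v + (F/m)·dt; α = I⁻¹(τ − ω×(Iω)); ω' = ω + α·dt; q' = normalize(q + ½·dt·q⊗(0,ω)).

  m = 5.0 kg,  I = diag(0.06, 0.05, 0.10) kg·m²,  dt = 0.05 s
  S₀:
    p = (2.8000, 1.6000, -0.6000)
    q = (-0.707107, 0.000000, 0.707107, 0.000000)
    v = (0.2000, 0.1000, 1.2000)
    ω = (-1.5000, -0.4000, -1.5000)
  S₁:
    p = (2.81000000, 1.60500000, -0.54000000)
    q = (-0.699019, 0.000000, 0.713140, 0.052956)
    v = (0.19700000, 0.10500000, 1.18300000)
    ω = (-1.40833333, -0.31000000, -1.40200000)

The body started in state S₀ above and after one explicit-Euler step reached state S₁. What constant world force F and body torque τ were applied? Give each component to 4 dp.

F = (-0.3000, 0.5000, -1.7000)
τ = (0.1400, 0.0000, 0.1900)

ω₁ − ω₀ = (0.09166667, 0.09000000, 0.09800000)
precession coupling = (0.0300, -0.0900, -0.0060)
applied torque τ = (0.1400, 0.0000, 0.1900)
velocity change Δv = (-0.00300000, 0.00500000, -0.01700000)
F = m·Δv/dt = (-0.3000, 0.5000, -1.7000)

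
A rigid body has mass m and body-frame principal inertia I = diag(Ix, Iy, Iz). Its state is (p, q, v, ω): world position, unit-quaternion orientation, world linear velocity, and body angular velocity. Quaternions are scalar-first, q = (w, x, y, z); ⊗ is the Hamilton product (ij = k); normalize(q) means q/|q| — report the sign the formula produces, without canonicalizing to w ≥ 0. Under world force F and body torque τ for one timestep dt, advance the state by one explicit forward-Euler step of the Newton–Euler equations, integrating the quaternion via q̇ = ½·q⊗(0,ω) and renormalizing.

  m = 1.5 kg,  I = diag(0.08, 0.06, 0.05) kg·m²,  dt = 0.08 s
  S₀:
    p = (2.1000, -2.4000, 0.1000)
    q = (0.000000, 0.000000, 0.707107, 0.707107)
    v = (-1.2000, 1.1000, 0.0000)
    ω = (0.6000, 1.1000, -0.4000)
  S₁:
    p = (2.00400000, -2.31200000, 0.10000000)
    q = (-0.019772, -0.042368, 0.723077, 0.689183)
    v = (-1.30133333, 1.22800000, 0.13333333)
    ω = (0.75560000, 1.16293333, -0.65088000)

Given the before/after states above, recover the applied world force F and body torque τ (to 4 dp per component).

Δv = v₁−v₀ = (-0.10133333, 0.12800000, 0.13333333)
F = m·Δv/dt = (-1.9000, 2.4000, 2.5000)
rate change Δω = (0.15560000, 0.06293333, -0.25088000)
ω₀×(Iω₀) = (0.0044, -0.0072, -0.0132)
τ = I·(Δω/dt) + ω₀×(Iω₀) = (0.1600, 0.0400, -0.1700)

F = (-1.9000, 2.4000, 2.5000)
τ = (0.1600, 0.0400, -0.1700)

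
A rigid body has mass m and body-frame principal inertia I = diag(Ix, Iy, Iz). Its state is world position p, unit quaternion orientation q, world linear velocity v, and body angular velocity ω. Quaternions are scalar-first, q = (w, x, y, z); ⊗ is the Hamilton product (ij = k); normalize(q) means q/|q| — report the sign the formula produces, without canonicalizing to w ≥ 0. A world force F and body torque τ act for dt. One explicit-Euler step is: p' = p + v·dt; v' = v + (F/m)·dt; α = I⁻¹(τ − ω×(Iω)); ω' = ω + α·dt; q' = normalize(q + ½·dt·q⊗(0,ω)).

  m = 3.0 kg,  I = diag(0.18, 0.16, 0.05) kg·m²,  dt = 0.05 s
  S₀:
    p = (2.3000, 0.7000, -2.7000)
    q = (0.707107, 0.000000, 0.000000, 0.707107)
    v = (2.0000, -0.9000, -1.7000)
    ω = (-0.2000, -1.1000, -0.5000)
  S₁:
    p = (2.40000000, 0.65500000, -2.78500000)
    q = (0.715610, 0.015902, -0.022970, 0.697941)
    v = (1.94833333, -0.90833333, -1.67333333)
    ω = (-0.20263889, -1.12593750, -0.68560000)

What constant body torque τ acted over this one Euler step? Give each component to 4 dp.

τ = (-0.0700, -0.0700, -0.1900)

rate change Δω = (-0.00263889, -0.02593750, -0.18560000)
τ = I·(Δω/dt) + ω₀×(Iω₀) = (-0.0700, -0.0700, -0.1900)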